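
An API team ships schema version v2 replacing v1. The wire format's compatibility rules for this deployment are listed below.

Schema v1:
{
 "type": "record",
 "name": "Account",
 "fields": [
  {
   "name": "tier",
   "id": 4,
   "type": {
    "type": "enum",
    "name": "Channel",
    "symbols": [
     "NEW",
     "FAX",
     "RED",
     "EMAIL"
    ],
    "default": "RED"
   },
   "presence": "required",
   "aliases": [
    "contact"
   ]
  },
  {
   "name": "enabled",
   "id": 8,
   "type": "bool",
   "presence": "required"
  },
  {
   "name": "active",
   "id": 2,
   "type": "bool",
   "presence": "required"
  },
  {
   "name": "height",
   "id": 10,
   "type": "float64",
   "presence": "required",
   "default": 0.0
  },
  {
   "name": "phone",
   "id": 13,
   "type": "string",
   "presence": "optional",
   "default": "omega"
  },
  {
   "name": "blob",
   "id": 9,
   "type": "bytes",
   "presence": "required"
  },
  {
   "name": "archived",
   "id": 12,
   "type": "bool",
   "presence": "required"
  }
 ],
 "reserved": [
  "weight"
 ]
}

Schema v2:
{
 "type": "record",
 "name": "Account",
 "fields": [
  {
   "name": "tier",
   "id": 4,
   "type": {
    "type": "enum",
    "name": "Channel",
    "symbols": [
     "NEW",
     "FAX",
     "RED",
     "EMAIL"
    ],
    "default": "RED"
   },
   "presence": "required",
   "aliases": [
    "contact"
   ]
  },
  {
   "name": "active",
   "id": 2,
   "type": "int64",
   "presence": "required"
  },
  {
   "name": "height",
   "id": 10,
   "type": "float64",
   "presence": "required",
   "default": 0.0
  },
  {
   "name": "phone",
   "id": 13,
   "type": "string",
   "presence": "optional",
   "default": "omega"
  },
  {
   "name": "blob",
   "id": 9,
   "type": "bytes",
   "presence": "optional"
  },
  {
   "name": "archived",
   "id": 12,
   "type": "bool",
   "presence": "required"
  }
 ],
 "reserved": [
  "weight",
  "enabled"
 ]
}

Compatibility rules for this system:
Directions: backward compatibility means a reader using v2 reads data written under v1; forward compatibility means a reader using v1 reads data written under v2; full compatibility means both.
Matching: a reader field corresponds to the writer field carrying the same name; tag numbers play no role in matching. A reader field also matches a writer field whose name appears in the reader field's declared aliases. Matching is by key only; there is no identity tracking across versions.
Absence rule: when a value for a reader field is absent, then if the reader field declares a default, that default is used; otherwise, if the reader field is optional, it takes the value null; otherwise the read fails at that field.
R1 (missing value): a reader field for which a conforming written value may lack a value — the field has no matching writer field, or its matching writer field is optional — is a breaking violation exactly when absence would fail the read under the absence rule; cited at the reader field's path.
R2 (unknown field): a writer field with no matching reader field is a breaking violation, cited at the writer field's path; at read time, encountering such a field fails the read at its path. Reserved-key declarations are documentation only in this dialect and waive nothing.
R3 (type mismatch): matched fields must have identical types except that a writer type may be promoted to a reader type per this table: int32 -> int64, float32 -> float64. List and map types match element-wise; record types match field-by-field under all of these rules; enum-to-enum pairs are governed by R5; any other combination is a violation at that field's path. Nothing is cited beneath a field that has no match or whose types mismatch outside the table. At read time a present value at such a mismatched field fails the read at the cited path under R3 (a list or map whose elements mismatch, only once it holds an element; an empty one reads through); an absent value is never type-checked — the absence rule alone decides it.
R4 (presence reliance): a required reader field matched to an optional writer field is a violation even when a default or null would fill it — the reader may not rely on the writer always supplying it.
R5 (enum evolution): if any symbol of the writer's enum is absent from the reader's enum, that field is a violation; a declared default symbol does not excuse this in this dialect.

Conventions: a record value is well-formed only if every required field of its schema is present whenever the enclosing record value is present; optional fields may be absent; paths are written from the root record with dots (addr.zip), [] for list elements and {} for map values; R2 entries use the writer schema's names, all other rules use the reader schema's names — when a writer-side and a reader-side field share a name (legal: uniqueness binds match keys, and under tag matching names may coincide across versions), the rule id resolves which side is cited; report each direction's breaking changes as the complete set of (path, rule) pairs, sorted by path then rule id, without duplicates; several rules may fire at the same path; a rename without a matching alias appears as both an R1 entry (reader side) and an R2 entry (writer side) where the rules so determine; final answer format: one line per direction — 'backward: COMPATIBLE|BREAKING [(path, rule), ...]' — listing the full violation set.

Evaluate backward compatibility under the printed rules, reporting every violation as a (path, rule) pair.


backward: BREAKING [(active, R3), (enabled, R2)]

arrows below run writer -> reader for Account
checking backward for Account: reader v2 against writer v1:
  tier: Channel -> Channel, writer required; from tier
  active: bool -> int64, writer required; from active
  height: float64 -> float64, writer required; from height
  phone: string -> string, writer optional; from phone
  blob: bytes -> bytes, writer required; from blob
  archived: bool -> bool, writer required; from archived
  enabled (writer side), unknown to reader
  breaking: (active, R3)
  breaking: (enabled, R2)
  => 2 violation(s): backward is BREAKING for Account
diffs on Account not affecting the asked answer:
  field blob in record Account: required changed to optional -> fires only in the forward direction of Account, which is not asked here


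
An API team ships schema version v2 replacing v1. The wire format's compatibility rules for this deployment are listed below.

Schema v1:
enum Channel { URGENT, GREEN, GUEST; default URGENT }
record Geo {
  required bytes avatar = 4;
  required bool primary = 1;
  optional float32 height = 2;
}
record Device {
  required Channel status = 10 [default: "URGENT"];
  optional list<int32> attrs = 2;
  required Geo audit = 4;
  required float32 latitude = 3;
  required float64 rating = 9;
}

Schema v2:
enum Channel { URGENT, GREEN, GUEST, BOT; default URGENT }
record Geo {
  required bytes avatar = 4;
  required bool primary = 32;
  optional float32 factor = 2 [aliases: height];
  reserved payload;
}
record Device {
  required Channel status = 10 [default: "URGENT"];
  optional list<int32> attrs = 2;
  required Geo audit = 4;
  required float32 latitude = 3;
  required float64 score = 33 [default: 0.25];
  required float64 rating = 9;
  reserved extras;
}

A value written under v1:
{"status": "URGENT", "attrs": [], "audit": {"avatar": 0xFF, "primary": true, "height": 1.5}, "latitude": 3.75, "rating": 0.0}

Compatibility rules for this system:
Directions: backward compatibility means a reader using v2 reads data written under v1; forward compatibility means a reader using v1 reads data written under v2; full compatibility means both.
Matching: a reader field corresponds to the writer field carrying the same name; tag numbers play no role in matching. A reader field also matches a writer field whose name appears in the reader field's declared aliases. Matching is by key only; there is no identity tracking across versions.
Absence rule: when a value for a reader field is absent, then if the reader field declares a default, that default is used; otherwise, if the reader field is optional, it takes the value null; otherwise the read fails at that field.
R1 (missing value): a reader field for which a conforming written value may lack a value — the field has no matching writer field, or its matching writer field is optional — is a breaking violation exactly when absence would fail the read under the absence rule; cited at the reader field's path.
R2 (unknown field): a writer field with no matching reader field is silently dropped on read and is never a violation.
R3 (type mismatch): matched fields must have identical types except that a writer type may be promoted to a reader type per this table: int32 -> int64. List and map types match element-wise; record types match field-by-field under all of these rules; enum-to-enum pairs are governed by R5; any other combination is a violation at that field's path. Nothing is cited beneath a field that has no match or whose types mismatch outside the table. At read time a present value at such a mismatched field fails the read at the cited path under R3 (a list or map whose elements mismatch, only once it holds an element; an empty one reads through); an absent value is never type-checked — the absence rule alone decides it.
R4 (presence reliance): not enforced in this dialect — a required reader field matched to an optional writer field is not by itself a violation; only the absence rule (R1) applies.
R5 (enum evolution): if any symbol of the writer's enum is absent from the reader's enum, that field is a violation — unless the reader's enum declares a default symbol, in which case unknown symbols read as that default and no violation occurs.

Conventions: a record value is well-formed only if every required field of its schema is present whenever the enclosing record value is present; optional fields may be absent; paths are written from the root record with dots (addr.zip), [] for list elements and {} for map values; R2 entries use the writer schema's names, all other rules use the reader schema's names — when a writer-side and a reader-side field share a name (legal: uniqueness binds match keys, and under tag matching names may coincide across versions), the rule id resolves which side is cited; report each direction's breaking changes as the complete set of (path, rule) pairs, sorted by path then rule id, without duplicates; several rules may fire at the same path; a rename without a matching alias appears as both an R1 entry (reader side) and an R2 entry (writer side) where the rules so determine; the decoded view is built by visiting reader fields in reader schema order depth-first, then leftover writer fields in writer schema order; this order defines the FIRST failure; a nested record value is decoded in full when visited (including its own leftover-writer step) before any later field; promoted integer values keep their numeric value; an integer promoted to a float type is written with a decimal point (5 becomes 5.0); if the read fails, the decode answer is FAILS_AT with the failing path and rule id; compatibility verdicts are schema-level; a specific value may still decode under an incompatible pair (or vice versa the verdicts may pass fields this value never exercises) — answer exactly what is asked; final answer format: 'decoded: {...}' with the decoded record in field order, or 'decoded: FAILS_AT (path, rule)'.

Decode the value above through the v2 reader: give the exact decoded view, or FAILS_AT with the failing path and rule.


decoded: {"status": "URGENT", "attrs": [], "audit": {"avatar": 0xFF, "primary": true, "factor": 1.5}, "latitude": 3.75, "score": 0.25, "rating": 0.0}

the writer's type comes first in each Device pair
decode (reader v2):
  status := "URGENT"
  attrs := []
  audit.avatar := 0xFF
  audit.primary := true
  audit.factor := 1.5 (from writer height)
  latitude := 3.75
  score := 0.25 (no value, default fills)
  rating := 0.0
  => decoded: {"status": "URGENT", "attrs": [], "audit": {"avatar": 0xFF, "primary": true, "factor": 1.5}, "latitude": 3.75, "score": 0.25, "rating": 0.0}
diffs on Device not affecting the asked answer:
  field primary in record Geo: tag 1 changed to 32 -> no rule fires on it and the decoded Device view is identical with or without it
  enum Channel (field status in record Device): symbol BOT added -> no rule fires on it and the decoded Device view is identical with or without it


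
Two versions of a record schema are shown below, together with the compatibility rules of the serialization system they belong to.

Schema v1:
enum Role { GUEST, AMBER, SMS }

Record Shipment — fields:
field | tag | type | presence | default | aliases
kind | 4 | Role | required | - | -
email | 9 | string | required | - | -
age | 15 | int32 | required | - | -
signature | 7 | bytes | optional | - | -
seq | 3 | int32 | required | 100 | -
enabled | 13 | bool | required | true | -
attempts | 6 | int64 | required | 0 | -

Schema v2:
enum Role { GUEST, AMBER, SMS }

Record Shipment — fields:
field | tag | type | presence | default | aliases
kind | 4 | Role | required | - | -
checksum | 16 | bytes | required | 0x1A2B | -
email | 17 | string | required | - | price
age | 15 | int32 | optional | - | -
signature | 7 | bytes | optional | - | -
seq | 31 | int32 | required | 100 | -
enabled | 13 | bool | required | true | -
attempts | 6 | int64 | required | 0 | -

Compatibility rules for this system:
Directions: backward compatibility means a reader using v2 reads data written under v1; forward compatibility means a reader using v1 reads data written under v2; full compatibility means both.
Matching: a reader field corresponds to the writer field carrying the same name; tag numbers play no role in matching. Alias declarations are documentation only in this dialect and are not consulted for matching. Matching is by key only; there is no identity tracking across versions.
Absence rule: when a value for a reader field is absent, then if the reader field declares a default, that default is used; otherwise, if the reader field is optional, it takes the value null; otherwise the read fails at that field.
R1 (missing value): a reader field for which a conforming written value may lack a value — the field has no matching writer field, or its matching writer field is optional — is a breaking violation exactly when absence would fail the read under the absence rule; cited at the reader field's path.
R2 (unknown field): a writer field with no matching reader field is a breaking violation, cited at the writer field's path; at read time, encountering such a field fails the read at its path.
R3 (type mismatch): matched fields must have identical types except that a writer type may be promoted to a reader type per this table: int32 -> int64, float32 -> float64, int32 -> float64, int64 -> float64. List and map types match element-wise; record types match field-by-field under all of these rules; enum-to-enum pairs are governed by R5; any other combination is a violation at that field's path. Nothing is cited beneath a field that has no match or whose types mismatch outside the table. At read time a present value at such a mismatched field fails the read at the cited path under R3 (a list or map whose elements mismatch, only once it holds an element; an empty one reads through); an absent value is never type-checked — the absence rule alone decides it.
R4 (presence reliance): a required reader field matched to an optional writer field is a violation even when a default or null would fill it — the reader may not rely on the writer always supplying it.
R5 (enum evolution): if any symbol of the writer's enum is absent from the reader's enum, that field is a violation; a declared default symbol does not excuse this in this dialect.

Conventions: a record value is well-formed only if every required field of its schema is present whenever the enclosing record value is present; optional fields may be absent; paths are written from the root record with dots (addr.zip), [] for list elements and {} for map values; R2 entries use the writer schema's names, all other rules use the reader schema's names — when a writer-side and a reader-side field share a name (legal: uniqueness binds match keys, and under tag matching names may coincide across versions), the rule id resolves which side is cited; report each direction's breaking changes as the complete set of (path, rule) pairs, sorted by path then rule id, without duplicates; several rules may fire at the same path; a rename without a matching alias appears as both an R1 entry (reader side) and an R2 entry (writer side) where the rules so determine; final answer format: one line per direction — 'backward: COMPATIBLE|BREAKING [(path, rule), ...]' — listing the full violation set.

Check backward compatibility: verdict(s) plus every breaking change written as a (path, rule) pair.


the writer's type comes first in each Shipment pair
checking backward for Shipment: reader v2 against writer v1:
  writer required, Role -> Role: reader kind maps from writer kind
  checksum: no writer-side match
  writer required, string -> string: reader email maps from writer email
  writer required, int32 -> int32: reader age maps from writer age
  writer optional, bytes -> bytes: reader signature maps from writer signature
  writer required, int32 -> int32: reader seq maps from writer seq
  writer required, bool -> bool: reader enabled maps from writer enabled
  writer required, int64 -> int64: reader attempts maps from writer attempts
  => backward verdict for Shipment: COMPATIBLE, no violations
diffs on Shipment not affecting the asked answer:
  field seq in record Shipment: tag 3 changed to 31 -> inert for the asked Shipment verdict: nothing fires
  field email in record Shipment: tag 9 changed to 17 -> inert for the asked Shipment verdict: nothing fires
  added field checksum to record Shipment: required bytes, tag 16, default 0x1A2B (in v2 it sits immediately before email) -> matters only for Shipment's forward compatibility — outside the asked direction
  field age in record Shipment: required changed to optional -> matters only for Shipment's forward compatibility — outside the asked direction

backward: COMPATIBLE []


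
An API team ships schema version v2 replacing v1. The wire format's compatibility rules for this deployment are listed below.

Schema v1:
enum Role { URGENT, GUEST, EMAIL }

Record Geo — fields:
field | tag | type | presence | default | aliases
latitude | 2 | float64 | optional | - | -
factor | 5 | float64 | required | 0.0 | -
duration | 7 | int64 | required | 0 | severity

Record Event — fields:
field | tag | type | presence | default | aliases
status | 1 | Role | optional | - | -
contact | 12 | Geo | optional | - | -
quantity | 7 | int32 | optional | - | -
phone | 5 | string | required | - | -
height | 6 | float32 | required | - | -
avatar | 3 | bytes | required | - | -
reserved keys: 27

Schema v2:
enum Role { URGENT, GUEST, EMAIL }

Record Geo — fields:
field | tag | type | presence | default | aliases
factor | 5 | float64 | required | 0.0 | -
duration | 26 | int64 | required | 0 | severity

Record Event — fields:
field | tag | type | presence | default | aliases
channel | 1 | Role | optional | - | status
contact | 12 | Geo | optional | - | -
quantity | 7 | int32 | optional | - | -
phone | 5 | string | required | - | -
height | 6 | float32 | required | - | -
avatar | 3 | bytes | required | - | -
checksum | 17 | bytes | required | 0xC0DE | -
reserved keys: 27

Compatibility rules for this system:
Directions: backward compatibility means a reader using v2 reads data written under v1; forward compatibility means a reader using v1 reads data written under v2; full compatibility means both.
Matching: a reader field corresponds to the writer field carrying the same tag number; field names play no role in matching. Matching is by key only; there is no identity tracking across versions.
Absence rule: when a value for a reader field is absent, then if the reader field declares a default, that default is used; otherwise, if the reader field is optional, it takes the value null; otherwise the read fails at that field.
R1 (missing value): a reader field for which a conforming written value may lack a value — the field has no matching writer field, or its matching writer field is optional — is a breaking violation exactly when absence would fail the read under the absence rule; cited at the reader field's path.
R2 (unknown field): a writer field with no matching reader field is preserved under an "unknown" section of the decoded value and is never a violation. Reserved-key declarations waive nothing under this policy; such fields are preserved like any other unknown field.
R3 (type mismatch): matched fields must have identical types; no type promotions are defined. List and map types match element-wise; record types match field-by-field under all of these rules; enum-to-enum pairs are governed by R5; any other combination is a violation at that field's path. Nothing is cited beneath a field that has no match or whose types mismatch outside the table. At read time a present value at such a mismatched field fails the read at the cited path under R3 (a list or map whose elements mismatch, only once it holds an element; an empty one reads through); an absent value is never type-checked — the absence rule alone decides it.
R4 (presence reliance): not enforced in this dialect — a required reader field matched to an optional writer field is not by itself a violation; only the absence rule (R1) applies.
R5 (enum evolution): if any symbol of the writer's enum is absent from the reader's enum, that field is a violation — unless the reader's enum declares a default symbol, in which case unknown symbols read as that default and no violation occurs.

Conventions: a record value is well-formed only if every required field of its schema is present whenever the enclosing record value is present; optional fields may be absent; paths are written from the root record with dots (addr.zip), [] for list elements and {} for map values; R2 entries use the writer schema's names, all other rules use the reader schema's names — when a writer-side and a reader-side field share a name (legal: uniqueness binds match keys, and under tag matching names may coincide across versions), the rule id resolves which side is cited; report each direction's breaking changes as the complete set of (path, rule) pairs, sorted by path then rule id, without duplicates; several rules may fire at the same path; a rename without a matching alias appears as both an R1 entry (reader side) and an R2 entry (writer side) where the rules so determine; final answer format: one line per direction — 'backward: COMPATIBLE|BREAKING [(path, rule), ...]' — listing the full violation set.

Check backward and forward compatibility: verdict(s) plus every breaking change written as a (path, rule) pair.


backward: COMPATIBLE []; forward: COMPATIBLE []

in Event below, arrows point writer -> reader
backward analysis of Event with v2 as reader and v1 as writer:
  channel: Role -> Role, writer optional; from status
  contact: Geo -> Geo, writer optional; from contact
  quantity: int32 -> int32, writer optional; from quantity
  phone: string -> string, writer required; from phone
  height: float32 -> float32, writer required; from height
  avatar: bytes -> bytes, writer required; from avatar
  checksum: no writer-side match
  contact.factor: float64 -> float64, writer required; from contact.factor
  contact.duration: no writer-side match
  leftover writer field: contact.latitude
  leftover writer field: contact.duration
  nothing fires on Event: backward is COMPATIBLE
forward analysis of Event with v1 as reader and v2 as writer:
  status: Role -> Role, writer optional; from channel
  contact: Geo -> Geo, writer optional; from contact
  quantity: int32 -> int32, writer optional; from quantity
  phone: string -> string, writer required; from phone
  height: float32 -> float32, writer required; from height
  avatar: bytes -> bytes, writer required; from avatar
  leftover writer field: checksum
  contact.latitude: no writer-side match
  contact.factor: float64 -> float64, writer required; from contact.factor
  contact.duration: no writer-side match
  leftover writer field: contact.duration
  nothing fires on Event: forward is COMPATIBLE


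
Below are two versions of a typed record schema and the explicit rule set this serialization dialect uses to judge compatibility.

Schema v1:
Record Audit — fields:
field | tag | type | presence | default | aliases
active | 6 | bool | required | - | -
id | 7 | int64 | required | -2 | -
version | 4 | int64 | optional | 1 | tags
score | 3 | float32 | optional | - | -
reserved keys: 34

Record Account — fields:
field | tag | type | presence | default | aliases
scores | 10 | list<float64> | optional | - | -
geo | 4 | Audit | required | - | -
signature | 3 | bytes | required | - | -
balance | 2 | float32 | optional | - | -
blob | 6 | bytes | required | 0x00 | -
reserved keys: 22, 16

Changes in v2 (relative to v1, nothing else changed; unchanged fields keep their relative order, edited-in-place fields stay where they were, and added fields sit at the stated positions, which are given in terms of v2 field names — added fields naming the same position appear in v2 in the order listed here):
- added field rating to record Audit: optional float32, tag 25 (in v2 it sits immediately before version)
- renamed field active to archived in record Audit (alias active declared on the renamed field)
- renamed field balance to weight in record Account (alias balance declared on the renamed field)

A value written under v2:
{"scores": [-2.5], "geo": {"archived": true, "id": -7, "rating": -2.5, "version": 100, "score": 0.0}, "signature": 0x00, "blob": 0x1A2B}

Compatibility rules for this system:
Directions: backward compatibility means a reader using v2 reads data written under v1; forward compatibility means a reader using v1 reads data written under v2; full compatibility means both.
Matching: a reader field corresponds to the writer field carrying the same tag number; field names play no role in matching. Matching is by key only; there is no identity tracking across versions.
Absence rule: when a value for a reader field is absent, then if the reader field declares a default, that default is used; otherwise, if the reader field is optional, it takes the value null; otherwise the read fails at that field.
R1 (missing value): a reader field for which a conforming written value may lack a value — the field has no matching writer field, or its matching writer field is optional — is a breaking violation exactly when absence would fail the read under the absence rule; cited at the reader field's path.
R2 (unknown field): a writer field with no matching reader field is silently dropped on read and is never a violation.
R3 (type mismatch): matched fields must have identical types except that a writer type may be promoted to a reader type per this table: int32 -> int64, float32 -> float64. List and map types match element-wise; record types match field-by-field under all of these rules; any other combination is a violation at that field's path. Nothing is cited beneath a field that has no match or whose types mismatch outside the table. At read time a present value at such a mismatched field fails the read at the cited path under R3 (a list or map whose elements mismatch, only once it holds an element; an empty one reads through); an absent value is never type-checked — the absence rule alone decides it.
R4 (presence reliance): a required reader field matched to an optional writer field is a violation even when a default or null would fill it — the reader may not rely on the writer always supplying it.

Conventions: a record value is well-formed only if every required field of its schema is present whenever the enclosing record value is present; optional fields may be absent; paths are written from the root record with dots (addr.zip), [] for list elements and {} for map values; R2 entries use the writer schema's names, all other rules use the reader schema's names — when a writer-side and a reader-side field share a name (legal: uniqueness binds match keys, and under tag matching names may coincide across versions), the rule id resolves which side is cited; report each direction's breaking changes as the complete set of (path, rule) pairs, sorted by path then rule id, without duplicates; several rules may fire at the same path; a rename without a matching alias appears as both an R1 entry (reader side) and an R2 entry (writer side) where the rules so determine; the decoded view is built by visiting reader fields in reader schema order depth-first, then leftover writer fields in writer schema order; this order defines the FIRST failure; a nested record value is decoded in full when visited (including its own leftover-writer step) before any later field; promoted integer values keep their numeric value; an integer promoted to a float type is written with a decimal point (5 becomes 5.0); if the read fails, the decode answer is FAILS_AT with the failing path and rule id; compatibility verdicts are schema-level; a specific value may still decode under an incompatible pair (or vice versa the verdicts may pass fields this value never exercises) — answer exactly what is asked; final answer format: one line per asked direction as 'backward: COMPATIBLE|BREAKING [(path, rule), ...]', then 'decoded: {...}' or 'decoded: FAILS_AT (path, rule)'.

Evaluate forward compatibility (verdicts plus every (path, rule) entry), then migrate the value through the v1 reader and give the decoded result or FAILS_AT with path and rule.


forward: COMPATIBLE []; decoded: {"scores": [-2.5], "geo": {"active": true, "id": -7, "version": 100, "score": 0.0}, "signature": 0x00, "balance": null, "blob": 0x1A2B}

in Account below, arrows point writer -> reader
forward pass over Account, reader schema v1, writer schema v2:
  scores <- scores (list<float64> -> list<float64>, writer optional)
  geo <- geo (Audit -> Audit, writer required)
  signature <- signature (bytes -> bytes, writer required)
  balance <- weight (float32 -> float32, writer optional)
  blob <- blob (bytes -> bytes, writer required)
  geo.active <- geo.archived (bool -> bool, writer required)
  geo.id <- geo.id (int64 -> int64, writer required)
  geo.version <- geo.version (int64 -> int64, writer optional)
  geo.score <- geo.score (float32 -> float32, writer optional)
  writer field geo.rating has no reader counterpart
  => no violations; forward on Account: COMPATIBLE
decode (reader v1):
  scores := [-2.5]
  geo.active := true (from writer archived)
  geo.id := -7
  geo.version := 100
  geo.score := 0.0
  writer geo.rating: unknown -> dropped
  signature := 0x00
  balance := null (absent, optional -> null)
  blob := 0x1A2B
  => decoded: {"scores": [-2.5], "geo": {"active": true, "id": -7, "version": 100, "score": 0.0}, "signature": 0x00, "balance": null, "blob": 0x1A2B}
the rest of the Account diff is inert for this question:
  added field rating to record Audit: optional float32, tag 25 (in v2 it sits immediately before version) -> inert for the asked Account verdict: nothing fires
  renamed field active to archived in record Audit (alias active declared on the renamed field) -> inert for the asked Account verdict: nothing fires
  renamed field balance to weight in record Account (alias balance declared on the renamed field) -> inert for the asked Account verdict: nothing fires


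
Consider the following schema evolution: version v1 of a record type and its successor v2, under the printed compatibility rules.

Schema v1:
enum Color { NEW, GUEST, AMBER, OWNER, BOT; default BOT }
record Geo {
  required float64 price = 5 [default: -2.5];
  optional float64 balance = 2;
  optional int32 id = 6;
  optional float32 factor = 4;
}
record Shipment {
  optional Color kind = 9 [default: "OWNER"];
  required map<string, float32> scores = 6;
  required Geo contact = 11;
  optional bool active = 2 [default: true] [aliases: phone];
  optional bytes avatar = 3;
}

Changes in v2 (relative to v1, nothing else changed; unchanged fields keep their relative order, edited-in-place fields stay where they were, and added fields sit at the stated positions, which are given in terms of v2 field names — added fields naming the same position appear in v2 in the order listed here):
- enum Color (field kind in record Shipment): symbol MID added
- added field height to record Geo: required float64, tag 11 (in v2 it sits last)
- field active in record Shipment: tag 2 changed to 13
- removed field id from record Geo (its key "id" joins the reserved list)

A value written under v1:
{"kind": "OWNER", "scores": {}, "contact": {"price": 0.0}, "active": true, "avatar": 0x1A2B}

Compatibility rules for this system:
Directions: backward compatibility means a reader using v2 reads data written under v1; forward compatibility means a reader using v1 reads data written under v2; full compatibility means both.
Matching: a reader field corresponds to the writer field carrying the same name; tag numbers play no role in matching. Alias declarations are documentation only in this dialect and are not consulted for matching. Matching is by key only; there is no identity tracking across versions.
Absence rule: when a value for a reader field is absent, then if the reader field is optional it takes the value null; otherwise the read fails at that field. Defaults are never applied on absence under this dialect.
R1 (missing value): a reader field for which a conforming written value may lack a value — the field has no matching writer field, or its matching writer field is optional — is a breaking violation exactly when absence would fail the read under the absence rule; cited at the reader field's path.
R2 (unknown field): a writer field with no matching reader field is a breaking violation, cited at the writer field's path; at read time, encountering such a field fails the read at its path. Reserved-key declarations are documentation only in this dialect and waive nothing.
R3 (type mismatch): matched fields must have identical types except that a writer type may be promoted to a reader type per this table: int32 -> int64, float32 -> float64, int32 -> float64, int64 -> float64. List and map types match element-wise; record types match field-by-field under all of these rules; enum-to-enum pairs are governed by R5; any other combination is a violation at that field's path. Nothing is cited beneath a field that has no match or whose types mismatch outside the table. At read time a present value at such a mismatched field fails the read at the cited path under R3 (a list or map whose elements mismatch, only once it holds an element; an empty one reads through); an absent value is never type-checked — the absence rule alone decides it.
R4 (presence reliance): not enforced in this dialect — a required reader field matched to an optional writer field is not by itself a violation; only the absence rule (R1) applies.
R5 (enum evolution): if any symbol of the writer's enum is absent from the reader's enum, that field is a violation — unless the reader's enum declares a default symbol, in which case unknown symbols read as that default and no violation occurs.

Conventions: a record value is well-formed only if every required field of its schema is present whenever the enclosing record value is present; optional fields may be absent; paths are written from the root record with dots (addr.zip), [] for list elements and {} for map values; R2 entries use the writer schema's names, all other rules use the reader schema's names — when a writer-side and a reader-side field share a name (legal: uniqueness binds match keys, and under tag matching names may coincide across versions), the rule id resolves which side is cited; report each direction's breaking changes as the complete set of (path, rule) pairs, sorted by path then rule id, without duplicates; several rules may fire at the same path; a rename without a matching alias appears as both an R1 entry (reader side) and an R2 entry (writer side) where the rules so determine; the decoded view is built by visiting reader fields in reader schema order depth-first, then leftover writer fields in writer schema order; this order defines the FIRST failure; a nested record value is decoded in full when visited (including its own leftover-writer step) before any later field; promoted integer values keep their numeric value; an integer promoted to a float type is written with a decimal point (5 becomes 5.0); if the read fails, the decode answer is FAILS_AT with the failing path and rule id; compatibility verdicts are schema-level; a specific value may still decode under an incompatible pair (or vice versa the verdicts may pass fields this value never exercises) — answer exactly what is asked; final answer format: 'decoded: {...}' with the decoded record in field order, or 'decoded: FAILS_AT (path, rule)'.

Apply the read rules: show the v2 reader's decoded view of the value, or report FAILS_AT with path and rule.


the writer's type comes first in each Shipment pair
decode (reader v2):
  kind := "OWNER"
  scores := {}
  contact.price := 0.0
  contact.balance := null (not supplied -> null)
  contact.factor := null (not supplied -> null)
  read fails at contact.height under R1 (no fill)
  => FAILS_AT (contact.height, R1)
remaining Shipment differences; none change what is asked:
  enum Color (field kind in record Shipment): symbol MID added -> inert under this dialect — no rule fires on Shipment and the result does not move
  field active in record Shipment: tag 2 changed to 13 -> inert under this dialect — no rule fires on Shipment and the result does not move
  removed field id from record Geo (its key "id" joins the reserved list) -> changes Shipment's schema-level verdicts only — the decode of this value is the same

decoded: FAILS_AT (contact.height, R1)


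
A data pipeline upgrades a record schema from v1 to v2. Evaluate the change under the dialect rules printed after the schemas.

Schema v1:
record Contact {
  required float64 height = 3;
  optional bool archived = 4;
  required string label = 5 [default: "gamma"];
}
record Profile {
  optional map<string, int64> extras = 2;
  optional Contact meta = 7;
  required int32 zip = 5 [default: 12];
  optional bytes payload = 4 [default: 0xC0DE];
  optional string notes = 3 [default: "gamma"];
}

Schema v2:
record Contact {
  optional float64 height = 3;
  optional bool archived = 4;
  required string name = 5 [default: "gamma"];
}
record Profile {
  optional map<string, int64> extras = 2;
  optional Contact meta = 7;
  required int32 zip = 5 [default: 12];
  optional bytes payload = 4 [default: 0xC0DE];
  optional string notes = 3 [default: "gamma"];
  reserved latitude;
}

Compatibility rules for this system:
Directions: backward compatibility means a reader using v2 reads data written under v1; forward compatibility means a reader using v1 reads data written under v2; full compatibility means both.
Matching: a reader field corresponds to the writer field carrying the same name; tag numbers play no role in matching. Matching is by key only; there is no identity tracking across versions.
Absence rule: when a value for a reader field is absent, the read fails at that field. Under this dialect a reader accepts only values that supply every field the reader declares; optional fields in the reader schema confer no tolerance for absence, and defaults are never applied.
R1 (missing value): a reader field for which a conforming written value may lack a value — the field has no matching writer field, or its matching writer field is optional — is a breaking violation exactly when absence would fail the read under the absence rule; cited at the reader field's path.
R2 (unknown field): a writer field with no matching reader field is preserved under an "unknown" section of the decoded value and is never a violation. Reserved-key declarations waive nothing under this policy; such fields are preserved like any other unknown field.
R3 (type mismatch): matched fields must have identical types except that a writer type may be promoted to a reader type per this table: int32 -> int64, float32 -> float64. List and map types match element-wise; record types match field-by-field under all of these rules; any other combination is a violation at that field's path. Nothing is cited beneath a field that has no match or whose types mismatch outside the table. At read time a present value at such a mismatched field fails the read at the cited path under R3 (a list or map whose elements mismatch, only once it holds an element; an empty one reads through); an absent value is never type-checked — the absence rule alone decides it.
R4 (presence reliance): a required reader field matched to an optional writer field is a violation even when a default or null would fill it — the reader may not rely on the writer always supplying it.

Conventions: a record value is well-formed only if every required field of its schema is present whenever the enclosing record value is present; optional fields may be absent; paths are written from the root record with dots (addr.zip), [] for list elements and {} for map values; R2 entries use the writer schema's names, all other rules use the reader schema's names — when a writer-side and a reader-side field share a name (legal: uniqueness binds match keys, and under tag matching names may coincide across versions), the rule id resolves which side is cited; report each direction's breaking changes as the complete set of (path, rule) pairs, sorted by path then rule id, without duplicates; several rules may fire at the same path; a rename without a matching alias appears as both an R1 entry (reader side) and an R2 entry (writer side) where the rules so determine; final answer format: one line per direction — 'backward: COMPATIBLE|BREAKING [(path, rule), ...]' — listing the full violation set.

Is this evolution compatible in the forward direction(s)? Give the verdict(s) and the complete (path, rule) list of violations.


forward: BREAKING [(extras, R1), (meta, R1), (meta.archived, R1), (meta.height, R1), (meta.height, R4), (meta.label, R1), (notes, R1), (payload, R1)]

arrows below run writer -> reader for Profile
forward on Profile — v1 reading data written by v2:
  writer optional, map<string, int64> -> map<string, int64>: reader extras maps from writer extras
  writer optional, Contact -> Contact: reader meta maps from writer meta
  writer required, int32 -> int32: reader zip maps from writer zip
  writer optional, bytes -> bytes: reader payload maps from writer payload
  writer optional, string -> string: reader notes maps from writer notes
  writer optional, float64 -> float64: reader meta.height maps from writer meta.height
  writer optional, bool -> bool: reader meta.archived maps from writer meta.archived
  meta.label: no writer match
  writer field meta.name has no reader counterpart
  breaking: (extras, R1)
  breaking: (meta, R1)
  breaking: (meta.archived, R1)
  breaking: (meta.height, R1)
  breaking: (meta.height, R4)
  breaking: (meta.label, R1)
  breaking: (notes, R1)
  breaking: (payload, R1)
  => 8 violation(s): forward is BREAKING for Profile
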